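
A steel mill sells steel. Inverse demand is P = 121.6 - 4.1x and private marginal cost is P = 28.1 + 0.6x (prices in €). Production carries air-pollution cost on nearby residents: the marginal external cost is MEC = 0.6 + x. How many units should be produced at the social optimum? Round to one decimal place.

x* = 16.3

Social marginal cost = private MC + MEC = 28.7 + 1.6x.
Set SMC = demand: 28.7 + 1.6x = 121.6 - 4.1x → x* = 16.2982.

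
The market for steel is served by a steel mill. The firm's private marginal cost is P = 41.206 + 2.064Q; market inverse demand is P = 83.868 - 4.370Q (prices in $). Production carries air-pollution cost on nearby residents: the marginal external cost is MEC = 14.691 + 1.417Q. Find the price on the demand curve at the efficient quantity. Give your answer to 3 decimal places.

P = $68.299

Social marginal cost = private MC + MEC = 55.897 + 3.481Q.
Set SMC = demand: 55.897 + 3.481Q = 83.868 - 4.370Q → Q* = 3.5627.
Consumer price on the demand curve at Q*: 83.868 − 4.370×3.5627 = 68.2990.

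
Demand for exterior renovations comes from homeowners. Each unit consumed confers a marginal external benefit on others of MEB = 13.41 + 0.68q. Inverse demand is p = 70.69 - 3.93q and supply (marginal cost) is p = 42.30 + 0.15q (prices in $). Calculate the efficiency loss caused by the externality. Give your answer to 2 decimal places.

Market equilibrium (private): 42.30 + 0.15q = 70.69 - 3.93q → q_m = 6.9583.
Social marginal benefit = demand + MEB = 84.10 - 3.25q.
Set SMB = MC: 84.10 - 3.25q = 42.30 + 0.15q → q* = 12.2941.
Height of the DWL triangle at q_m is SMB(q_m) − MC(q_m) = MEB(q_m) = 18.1417.
DWL = ½ × 5.3358 × 18.1417 = 48.4002.

DWL = $48.40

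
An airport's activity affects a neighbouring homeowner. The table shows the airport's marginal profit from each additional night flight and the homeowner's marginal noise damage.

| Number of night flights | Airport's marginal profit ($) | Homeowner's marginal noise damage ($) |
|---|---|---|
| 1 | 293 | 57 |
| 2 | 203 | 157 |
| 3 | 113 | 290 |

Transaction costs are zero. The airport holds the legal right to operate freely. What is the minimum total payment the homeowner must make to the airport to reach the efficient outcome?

$113

Left alone the airport would choose level 3 (marginal profit stays positive).
Efficient level: k* = 2 (marginal profit ≥ marginal noise damage through 2).
The homeowner must at least cover the airport's forgone profit from cutting 3→2: 113 = 113.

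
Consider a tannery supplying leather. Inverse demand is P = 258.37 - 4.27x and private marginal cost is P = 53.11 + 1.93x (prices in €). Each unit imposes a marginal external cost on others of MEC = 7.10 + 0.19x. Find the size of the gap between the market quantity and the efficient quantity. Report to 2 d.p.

Market equilibrium (private): 53.11 + 1.93x = 258.37 - 4.27x → x_m = 33.1065.
Social marginal cost = private MC + MEC = 60.21 + 2.12x.
Set SMC = demand: 60.21 + 2.12x = 258.37 - 4.27x → x* = 31.0110.
Gap = |33.1065 − 31.0110| = 2.0955.

2.10 units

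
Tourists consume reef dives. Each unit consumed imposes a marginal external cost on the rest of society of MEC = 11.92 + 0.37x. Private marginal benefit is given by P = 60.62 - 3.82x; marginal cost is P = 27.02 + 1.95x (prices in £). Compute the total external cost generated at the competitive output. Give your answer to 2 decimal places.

Market equilibrium (private): 27.02 + 1.95x = 60.62 - 3.82x → x_m = 5.8232.
Total external cost = ∫₀^{x_m} (11.92 + 0.37x) dx = 11.92×5.8232 + ½×0.37×5.8232² = 75.6858.

£75.69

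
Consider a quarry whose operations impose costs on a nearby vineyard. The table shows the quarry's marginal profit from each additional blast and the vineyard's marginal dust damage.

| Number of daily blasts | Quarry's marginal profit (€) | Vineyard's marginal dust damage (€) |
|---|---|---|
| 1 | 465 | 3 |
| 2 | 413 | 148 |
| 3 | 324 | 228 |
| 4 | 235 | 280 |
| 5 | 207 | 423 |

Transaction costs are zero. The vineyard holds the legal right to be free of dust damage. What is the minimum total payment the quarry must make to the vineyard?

€379

Efficient level: marginal profit ≥ marginal dust damage through level 3, so k* = 3.
With the vineyard holding the right, the quarry must at least compensate total damage at k*: 3 + 148 + 228 = 379.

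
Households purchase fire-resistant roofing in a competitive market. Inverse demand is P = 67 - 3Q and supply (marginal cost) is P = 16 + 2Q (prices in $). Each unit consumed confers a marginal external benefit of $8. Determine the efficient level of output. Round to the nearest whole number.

Q* = 12

Social marginal benefit = demand + MEB = 75 - 3Q.
Set SMB = MC: 75 - 3Q = 16 + 2Q → Q* = 11.8000.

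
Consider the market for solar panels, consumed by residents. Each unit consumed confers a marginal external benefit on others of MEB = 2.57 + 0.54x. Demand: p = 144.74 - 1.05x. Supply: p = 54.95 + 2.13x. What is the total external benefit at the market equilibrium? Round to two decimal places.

Market equilibrium (private): 54.95 + 2.13x = 144.74 - 1.05x → x_m = 28.2358.
Total external benefit = ∫₀^{x_m} (2.57 + 0.54x) dx = 2.57×28.2358 + ½×0.54×28.2358² = 287.8263.

287.83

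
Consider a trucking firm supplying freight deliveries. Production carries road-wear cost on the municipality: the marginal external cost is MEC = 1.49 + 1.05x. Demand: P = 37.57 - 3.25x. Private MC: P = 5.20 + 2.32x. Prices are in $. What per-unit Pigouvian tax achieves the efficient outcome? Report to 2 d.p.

tax = $6.39 per unit

Social marginal cost = private MC + MEC = 6.69 + 3.37x.
Set SMC = demand: 6.69 + 3.37x = 37.57 - 3.25x → x* = 4.6647.
The Pigouvian tax equals MEC at x*: 1.49 + 1.05×4.6647 = 6.3879.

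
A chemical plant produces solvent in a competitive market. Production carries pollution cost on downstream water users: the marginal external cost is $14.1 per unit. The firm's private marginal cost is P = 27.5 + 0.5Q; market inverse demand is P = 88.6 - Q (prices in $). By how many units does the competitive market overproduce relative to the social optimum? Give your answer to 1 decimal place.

Market equilibrium (private): 27.5 + 0.5Q = 88.6 - Q → Q_m = 40.7333.
Social marginal cost = private MC + MEC = 41.6 + 0.5Q.
Set SMC = demand: 41.6 + 0.5Q = 88.6 - Q → Q* = 31.3333.
Gap = |40.7333 − 31.3333| = 9.4000.

9.4 units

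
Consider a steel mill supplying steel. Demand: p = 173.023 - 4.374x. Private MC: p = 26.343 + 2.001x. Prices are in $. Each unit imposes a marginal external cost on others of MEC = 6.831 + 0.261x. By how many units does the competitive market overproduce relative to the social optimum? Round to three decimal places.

Market equilibrium (private): 26.343 + 2.001x = 173.023 - 4.374x → x_m = 23.0086.
Social marginal cost = private MC + MEC = 33.174 + 2.262x.
Set SMC = demand: 33.174 + 2.262x = 173.023 - 4.374x → x* = 21.0743.
Gap = |23.0086 − 21.0743| = 1.9343.

1.934 units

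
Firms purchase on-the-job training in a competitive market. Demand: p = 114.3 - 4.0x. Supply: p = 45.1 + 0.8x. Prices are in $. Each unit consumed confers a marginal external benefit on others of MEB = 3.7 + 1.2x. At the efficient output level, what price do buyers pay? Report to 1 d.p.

Social marginal benefit = demand + MEB = 118.0 - 2.8x.
Set SMB = MC: 118.0 - 2.8x = 45.1 + 0.8x → x* = 20.2500.
Consumer price on the demand curve at x*: 114.3 − 4.0×20.2500 = 33.3000.

P = $33.3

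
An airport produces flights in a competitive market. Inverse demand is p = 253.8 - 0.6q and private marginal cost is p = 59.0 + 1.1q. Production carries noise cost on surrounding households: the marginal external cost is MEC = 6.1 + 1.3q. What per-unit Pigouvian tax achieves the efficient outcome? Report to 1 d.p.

tax = 87.9 per unit

Social marginal cost = private MC + MEC = 65.1 + 2.4q.
Set SMC = demand: 65.1 + 2.4q = 253.8 - 0.6q → q* = 62.9000.
The Pigouvian tax equals MEC at q*: 6.1 + 1.3×62.9000 = 87.8700.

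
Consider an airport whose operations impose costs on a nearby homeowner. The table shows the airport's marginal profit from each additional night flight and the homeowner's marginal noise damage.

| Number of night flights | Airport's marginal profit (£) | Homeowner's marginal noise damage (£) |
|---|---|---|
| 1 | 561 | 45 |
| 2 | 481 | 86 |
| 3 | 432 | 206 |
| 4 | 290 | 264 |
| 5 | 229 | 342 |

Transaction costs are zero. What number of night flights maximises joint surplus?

4

Bargaining reaches the level where marginal profit last exceeds marginal noise damage.
That holds through level 4 (290 ≥ 264) but not at 5 (229 < 342).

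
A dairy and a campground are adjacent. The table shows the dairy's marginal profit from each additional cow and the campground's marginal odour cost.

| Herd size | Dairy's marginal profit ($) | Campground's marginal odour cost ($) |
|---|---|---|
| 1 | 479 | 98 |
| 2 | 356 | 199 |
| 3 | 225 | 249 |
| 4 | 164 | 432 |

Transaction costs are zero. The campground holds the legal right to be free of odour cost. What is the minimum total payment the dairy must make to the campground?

Efficient level: marginal profit ≥ marginal odour cost through level 2, so k* = 2.
With the campground holding the right, the dairy must at least compensate total damage at k*: 98 + 199 = 297.

$297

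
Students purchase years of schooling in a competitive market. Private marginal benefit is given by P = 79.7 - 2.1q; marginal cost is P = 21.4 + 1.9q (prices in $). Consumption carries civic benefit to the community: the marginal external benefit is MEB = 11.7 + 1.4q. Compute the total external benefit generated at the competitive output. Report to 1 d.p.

Market equilibrium (private): 21.4 + 1.9q = 79.7 - 2.1q → q_m = 14.5750.
Total external benefit = ∫₀^{q_m} (11.7 + 1.4q) dq = 11.7×14.5750 + ½×1.4×14.5750² = 319.2289.

$319.2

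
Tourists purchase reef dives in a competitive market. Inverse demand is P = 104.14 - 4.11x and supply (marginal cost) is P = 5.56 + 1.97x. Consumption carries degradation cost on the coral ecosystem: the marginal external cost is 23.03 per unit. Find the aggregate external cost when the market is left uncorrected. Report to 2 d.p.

373.40

Market equilibrium (private): 5.56 + 1.97x = 104.14 - 4.11x → x_m = 16.2138.
Total external cost = MEC × x_m = 23.03 × 16.2138 = 373.4038.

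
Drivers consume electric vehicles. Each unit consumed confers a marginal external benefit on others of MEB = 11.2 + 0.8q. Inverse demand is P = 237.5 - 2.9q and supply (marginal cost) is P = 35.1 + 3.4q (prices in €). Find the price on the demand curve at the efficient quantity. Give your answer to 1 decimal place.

Social marginal benefit = demand + MEB = 248.7 - 2.1q.
Set SMB = MC: 248.7 - 2.1q = 35.1 + 3.4q → q* = 38.8364.
Consumer price on the demand curve at q*: 237.5 − 2.9×38.8364 = 124.8744.

P = €124.9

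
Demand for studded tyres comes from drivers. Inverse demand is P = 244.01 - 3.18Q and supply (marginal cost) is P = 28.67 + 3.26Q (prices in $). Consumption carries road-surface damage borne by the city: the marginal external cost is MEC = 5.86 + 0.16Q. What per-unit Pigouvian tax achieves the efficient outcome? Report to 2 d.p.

Social marginal benefit = demand − MEC = 238.15 - 3.34Q.
Set SMB = MC: 238.15 - 3.34Q = 28.67 + 3.26Q → Q* = 31.7394.
The Pigouvian tax equals MEC at Q*: 5.86 + 0.16×31.7394 = 10.9383.

tax = $10.94 per unit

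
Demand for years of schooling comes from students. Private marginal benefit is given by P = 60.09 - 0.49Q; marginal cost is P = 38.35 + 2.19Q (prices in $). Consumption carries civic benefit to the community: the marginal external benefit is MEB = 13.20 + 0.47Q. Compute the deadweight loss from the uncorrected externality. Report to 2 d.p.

DWL = $65.48

Market equilibrium (private): 38.35 + 2.19Q = 60.09 - 0.49Q → Q_m = 8.1119.
Social marginal benefit = demand + MEB = 73.29 - 0.02Q.
Set SMB = MC: 73.29 - 0.02Q = 38.35 + 2.19Q → Q* = 15.8100.
The welfare-loss triangle has base |Q_m − Q*| and height MEB(Q_m) (the vertical gap between SMB and MC is zero at Q* and MEB at Q_m).
DWL = ½ × 7.6981 × 17.0126 = 65.4823.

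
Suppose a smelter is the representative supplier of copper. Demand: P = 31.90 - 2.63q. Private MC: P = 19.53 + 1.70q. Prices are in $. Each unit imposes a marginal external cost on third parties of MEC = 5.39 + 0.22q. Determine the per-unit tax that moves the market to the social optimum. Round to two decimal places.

Social marginal cost = private MC + MEC = 24.92 + 1.92q.
Set SMC = demand: 24.92 + 1.92q = 31.90 - 2.63q → q* = 1.5341.
The Pigouvian tax equals MEC at q*: 5.39 + 0.22×1.5341 = 5.7275.

tax = $5.73 per unit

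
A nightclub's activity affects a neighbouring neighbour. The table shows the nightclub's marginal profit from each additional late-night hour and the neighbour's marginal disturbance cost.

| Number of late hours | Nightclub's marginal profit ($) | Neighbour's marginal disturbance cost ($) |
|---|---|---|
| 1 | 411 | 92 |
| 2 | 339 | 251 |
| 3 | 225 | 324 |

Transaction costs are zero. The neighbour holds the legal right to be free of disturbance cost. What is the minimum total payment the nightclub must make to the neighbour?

Efficient level: marginal profit ≥ marginal disturbance cost through level 2, so k* = 2.
With the neighbour holding the right, the nightclub must at least compensate total damage at k*: 92 + 251 = 343.

$343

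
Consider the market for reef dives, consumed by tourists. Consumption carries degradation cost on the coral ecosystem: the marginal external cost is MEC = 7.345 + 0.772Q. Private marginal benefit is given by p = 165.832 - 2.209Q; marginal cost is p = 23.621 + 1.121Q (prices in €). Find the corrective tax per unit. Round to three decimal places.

Social marginal benefit = demand − MEC = 158.487 - 2.981Q.
Set SMB = MC: 158.487 - 2.981Q = 23.621 + 1.121Q → Q* = 32.8781.
The Pigouvian tax equals MEC at Q*: 7.345 + 0.772×32.8781 = 32.7269.

tax = €32.727 per unit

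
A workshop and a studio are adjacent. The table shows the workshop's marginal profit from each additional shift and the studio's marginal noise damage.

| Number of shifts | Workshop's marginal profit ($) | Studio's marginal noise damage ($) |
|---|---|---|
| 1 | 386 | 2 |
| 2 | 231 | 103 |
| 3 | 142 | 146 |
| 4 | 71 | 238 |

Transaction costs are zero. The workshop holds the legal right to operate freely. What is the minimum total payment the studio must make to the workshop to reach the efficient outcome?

$213

Left alone the workshop would choose level 4 (marginal profit stays positive).
Efficient level: k* = 2 (marginal profit ≥ marginal noise damage through 2).
The studio must at least cover the workshop's forgone profit from cutting 4→2: 142 + 71 = 213.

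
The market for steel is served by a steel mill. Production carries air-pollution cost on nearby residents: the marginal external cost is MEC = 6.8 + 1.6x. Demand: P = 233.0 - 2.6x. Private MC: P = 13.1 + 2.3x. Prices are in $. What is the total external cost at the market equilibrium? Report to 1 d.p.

Market equilibrium (private): 13.1 + 2.3x = 233.0 - 2.6x → x_m = 44.8776.
Total external cost = ∫₀^{x_m} (6.8 + 1.6x) dx = 6.8×44.8776 + ½×1.6×44.8776² = 1916.3669.

$1916.4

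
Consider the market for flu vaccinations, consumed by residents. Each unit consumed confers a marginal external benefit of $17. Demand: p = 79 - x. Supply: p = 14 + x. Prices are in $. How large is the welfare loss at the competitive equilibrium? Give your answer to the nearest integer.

Market equilibrium (private): 14 + x = 79 - x → x_m = 32.5000.
Social marginal benefit = demand + MEB = 96 - x.
Set SMB = MC: 96 - x = 14 + x → x* = 41.0000.
Between x* and x_m the wedge SMB − MC runs linearly from 0 to MEB(x_m), so the loss is a triangle.
DWL = ½ × 8.5000 × 17.0000 = 72.2500.

DWL = $72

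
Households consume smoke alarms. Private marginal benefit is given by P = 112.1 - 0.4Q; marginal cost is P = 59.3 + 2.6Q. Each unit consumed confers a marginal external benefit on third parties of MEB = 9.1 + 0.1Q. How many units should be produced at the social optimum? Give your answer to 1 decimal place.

Social marginal benefit = demand + MEB = 121.2 - 0.3Q.
Set SMB = MC: 121.2 - 0.3Q = 59.3 + 2.6Q → Q* = 21.3448.

Q* = 21.3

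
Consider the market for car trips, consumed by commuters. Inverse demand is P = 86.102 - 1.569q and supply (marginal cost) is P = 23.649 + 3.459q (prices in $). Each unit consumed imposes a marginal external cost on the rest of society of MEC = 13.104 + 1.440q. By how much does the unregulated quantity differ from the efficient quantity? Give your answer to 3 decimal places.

4.791 units

Market equilibrium (private): 23.649 + 3.459q = 86.102 - 1.569q → q_m = 12.4210.
Social marginal benefit = demand − MEC = 72.998 - 3.009q.
Set SMB = MC: 72.998 - 3.009q = 23.649 + 3.459q → q* = 7.6297.
Gap = |12.4210 − 7.6297| = 4.7913.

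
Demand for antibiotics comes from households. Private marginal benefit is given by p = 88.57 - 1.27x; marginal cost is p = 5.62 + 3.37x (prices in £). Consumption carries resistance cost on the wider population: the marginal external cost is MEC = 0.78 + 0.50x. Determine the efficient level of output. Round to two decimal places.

Social marginal benefit = demand − MEC = 87.79 - 1.77x.
Set SMB = MC: 87.79 - 1.77x = 5.62 + 3.37x → x* = 15.9864.

x* = 15.99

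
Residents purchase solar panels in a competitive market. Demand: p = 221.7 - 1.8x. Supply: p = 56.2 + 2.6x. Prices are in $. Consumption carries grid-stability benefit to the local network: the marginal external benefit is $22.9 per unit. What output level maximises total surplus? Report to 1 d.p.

x* = 42.8

Social marginal benefit = demand + MEB = 244.6 - 1.8x.
Set SMB = MC: 244.6 - 1.8x = 56.2 + 2.6x → x* = 42.8182.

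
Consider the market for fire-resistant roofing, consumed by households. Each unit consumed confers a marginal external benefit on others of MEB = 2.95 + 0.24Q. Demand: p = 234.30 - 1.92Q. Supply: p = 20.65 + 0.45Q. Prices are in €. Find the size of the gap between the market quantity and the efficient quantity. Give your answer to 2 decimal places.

11.54 units

Market equilibrium (private): 20.65 + 0.45Q = 234.30 - 1.92Q → Q_m = 90.1477.
Social marginal benefit = demand + MEB = 237.25 - 1.68Q.
Set SMB = MC: 237.25 - 1.68Q = 20.65 + 0.45Q → Q* = 101.6901.
Gap = |90.1477 − 101.6901| = 11.5424.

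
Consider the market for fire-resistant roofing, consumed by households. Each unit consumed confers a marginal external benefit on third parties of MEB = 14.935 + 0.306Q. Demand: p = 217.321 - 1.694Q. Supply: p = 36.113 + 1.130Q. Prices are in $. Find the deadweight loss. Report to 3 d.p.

DWL = $237.310

Market equilibrium (private): 36.113 + 1.130Q = 217.321 - 1.694Q → Q_m = 64.1671.
Social marginal benefit = demand + MEB = 232.256 - 1.388Q.
Set SMB = MC: 232.256 - 1.388Q = 36.113 + 1.130Q → Q* = 77.8963.
Height of the DWL triangle at Q_m is SMB(Q_m) − MC(Q_m) = MEB(Q_m) = 34.5701.
DWL = ½ × 13.7292 × 34.5701 = 237.3099.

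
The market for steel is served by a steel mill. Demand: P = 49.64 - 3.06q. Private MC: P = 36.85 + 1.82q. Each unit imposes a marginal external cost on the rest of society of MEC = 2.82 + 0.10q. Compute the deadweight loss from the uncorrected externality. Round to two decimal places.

Market equilibrium (private): 36.85 + 1.82q = 49.64 - 3.06q → q_m = 2.6209.
Social marginal cost = private MC + MEC = 39.67 + 1.92q.
Set SMC = demand: 39.67 + 1.92q = 49.64 - 3.06q → q* = 2.0020.
Between q* and q_m the wedge SMC − demand runs linearly from 0 to MEC(q_m), so the loss is a triangle.
DWL = ½ × 0.6189 × 3.0821 = 0.9538.

DWL = 0.95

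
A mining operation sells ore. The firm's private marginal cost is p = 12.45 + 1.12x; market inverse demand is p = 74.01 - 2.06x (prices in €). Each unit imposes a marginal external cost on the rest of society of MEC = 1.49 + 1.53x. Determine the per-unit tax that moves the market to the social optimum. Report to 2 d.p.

Social marginal cost = private MC + MEC = 13.94 + 2.65x.
Set SMC = demand: 13.94 + 2.65x = 74.01 - 2.06x → x* = 12.7537.
The Pigouvian tax equals MEC at x*: 1.49 + 1.53×12.7537 = 21.0032.

tax = €21.00 per unit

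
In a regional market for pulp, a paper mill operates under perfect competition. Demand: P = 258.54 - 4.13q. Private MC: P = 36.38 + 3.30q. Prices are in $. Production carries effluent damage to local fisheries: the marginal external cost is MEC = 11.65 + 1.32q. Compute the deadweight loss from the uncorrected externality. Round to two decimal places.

DWL = $149.32

Market equilibrium (private): 36.38 + 3.30q = 258.54 - 4.13q → q_m = 29.9004.
Social marginal cost = private MC + MEC = 48.03 + 4.62q.
Set SMC = demand: 48.03 + 4.62q = 258.54 - 4.13q → q* = 24.0583.
The loss is the area between SMC and demand from q* to q_m; with linear curves that's a triangle of height MEC(q_m).
DWL = ½ × 5.8421 × 51.1185 = 149.3197.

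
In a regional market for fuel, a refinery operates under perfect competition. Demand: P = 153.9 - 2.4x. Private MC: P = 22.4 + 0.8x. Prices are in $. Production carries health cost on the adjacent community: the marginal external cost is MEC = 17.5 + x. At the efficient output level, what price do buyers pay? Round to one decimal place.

P = $88.8

Social marginal cost = private MC + MEC = 39.9 + 1.8x.
Set SMC = demand: 39.9 + 1.8x = 153.9 - 2.4x → x* = 27.1429.
Consumer price on the demand curve at x*: 153.9 − 2.4×27.1429 = 88.7570.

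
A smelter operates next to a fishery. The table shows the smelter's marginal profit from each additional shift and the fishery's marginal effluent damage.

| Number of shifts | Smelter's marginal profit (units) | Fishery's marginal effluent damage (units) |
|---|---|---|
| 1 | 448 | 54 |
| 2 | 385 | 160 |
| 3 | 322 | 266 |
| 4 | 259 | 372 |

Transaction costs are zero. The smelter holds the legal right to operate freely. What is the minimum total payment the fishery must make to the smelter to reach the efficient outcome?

259

Left alone the smelter would choose level 4 (marginal profit stays positive).
Efficient level: k* = 3 (marginal profit ≥ marginal effluent damage through 3).
The fishery must at least cover the smelter's forgone profit from cutting 4→3: 259 = 259.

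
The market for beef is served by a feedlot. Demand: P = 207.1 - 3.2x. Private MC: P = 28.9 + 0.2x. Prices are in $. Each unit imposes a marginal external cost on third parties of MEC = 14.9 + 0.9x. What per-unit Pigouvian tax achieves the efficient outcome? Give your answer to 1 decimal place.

tax = $49.1 per unit

Social marginal cost = private MC + MEC = 43.8 + 1.1x.
Set SMC = demand: 43.8 + 1.1x = 207.1 - 3.2x → x* = 37.9767.
The Pigouvian tax equals MEC at x*: 14.9 + 0.9×37.9767 = 49.0790.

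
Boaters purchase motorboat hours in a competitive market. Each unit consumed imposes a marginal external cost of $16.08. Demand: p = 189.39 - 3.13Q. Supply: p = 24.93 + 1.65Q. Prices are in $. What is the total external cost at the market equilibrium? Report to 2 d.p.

$553.25

Market equilibrium (private): 24.93 + 1.65Q = 189.39 - 3.13Q → Q_m = 34.4059.
Total external cost = MEC × Q_m = 16.08 × 34.4059 = 553.2469.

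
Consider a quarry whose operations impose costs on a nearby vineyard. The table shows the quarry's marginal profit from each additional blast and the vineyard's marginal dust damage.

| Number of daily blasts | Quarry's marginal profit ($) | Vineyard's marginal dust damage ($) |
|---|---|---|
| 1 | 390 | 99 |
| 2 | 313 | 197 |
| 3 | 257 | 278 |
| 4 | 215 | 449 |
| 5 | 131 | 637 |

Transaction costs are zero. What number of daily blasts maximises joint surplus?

2

Bargaining reaches the level where marginal profit last exceeds marginal dust damage.
That holds through level 2 (313 ≥ 197) but not at 3 (257 < 278).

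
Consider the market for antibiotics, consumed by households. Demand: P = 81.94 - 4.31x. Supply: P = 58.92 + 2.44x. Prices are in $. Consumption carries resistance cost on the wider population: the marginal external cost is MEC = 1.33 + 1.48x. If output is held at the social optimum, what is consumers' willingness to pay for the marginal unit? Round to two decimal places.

Social marginal benefit = demand − MEC = 80.61 - 5.79x.
Set SMB = MC: 80.61 - 5.79x = 58.92 + 2.44x → x* = 2.6355.
Consumer price on the demand curve at x*: 81.94 − 4.31×2.6355 = 70.5810.

P = $70.58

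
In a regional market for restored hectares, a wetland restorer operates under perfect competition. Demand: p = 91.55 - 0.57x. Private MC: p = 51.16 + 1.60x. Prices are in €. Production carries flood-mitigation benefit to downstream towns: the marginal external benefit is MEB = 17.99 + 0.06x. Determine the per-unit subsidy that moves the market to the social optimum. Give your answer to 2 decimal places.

Social marginal cost = private MC − MEB = 33.17 + 1.54x.
Set SMC = demand: 33.17 + 1.54x = 91.55 - 0.57x → x* = 27.6682.
The Pigouvian subsidy equals MEB at x*: 17.99 + 0.06×27.6682 = 19.6501.

subsidy = €19.65 per unit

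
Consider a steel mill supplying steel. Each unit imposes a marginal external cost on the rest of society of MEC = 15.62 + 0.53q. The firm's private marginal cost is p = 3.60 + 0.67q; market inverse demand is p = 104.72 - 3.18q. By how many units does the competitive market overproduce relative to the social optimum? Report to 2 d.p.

Market equilibrium (private): 3.60 + 0.67q = 104.72 - 3.18q → q_m = 26.2649.
Social marginal cost = private MC + MEC = 19.22 + 1.20q.
Set SMC = demand: 19.22 + 1.20q = 104.72 - 3.18q → q* = 19.5205.
Gap = |26.2649 − 19.5205| = 6.7444.

6.74 units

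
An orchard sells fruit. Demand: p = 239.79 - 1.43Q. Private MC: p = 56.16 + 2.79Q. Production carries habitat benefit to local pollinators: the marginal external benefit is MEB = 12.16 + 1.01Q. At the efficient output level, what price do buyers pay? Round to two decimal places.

P = 152.57

Social marginal cost = private MC − MEB = 44.00 + 1.78Q.
Set SMC = demand: 44.00 + 1.78Q = 239.79 - 1.43Q → Q* = 60.9938.
Consumer price on the demand curve at Q*: 239.79 − 1.43×60.9938 = 152.5689.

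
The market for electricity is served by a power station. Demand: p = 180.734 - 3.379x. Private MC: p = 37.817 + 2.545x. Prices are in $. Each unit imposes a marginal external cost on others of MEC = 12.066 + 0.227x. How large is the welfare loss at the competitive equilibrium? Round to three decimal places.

DWL = $25.015

Market equilibrium (private): 37.817 + 2.545x = 180.734 - 3.379x → x_m = 24.1251.
Social marginal cost = private MC + MEC = 49.883 + 2.772x.
Set SMC = demand: 49.883 + 2.772x = 180.734 - 3.379x → x* = 21.2731.
Between x* and x_m the wedge SMC − demand runs linearly from 0 to MEC(x_m), so the loss is a triangle.
DWL = ½ × 2.8520 × 17.5424 = 25.0155.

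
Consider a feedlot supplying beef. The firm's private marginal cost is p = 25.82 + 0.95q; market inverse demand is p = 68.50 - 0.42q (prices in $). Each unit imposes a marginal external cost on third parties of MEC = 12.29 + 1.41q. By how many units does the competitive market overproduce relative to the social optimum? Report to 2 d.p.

20.22 units

Market equilibrium (private): 25.82 + 0.95q = 68.50 - 0.42q → q_m = 31.1533.
Social marginal cost = private MC + MEC = 38.11 + 2.36q.
Set SMC = demand: 38.11 + 2.36q = 68.50 - 0.42q → q* = 10.9317.
Gap = |31.1533 − 10.9317| = 20.2216.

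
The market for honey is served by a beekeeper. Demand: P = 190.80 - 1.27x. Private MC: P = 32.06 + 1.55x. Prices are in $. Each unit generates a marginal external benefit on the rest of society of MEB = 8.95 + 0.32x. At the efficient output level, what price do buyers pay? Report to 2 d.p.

Social marginal cost = private MC − MEB = 23.11 + 1.23x.
Set SMC = demand: 23.11 + 1.23x = 190.80 - 1.27x → x* = 67.0760.
Consumer price on the demand curve at x*: 190.80 − 1.27×67.0760 = 105.6135.

P = $105.61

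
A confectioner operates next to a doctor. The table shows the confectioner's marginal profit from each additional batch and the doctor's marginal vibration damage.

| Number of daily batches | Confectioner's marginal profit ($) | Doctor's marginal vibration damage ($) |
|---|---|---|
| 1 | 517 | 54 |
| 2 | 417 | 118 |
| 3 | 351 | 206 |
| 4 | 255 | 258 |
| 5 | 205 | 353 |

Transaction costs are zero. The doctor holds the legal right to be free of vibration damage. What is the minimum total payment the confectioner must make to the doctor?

Efficient level: marginal profit ≥ marginal vibration damage through level 3, so k* = 3.
With the doctor holding the right, the confectioner must at least compensate total damage at k*: 54 + 118 + 206 = 378.

$378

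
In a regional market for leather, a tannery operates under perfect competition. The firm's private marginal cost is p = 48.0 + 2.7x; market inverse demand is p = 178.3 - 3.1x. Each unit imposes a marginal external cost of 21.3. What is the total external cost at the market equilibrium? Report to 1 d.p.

Market equilibrium (private): 48.0 + 2.7x = 178.3 - 3.1x → x_m = 22.4655.
Total external cost = MEC × x_m = 21.3 × 22.4655 = 478.5152.

478.5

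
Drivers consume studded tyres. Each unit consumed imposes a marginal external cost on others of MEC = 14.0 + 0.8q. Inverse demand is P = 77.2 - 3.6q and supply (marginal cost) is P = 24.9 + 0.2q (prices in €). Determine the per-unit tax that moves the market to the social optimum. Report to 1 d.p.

tax = €20.7 per unit

Social marginal benefit = demand − MEC = 63.2 - 4.4q.
Set SMB = MC: 63.2 - 4.4q = 24.9 + 0.2q → q* = 8.3261.
The Pigouvian tax equals MEC at q*: 14.0 + 0.8×8.3261 = 20.6609.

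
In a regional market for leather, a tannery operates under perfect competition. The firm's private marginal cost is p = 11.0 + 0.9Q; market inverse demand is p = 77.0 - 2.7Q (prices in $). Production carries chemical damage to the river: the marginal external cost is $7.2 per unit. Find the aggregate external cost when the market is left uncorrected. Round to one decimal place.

Market equilibrium (private): 11.0 + 0.9Q = 77.0 - 2.7Q → Q_m = 18.3333.
Total external cost = MEC × Q_m = 7.2 × 18.3333 = 131.9998.

$132.0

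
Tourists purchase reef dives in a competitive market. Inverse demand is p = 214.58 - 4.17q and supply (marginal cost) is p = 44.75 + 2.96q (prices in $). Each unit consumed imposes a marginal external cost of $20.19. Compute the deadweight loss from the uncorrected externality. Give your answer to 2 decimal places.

DWL = $28.59

Market equilibrium (private): 44.75 + 2.96q = 214.58 - 4.17q → q_m = 23.8191.
Social marginal benefit = demand − MEC = 194.39 - 4.17q.
Set SMB = MC: 194.39 - 4.17q = 44.75 + 2.96q → q* = 20.9874.
The loss is the area between SMB and MC from q* to q_m; with linear curves that's a triangle of height MEC(q_m).
DWL = ½ × 2.8317 × 20.1900 = 28.5860.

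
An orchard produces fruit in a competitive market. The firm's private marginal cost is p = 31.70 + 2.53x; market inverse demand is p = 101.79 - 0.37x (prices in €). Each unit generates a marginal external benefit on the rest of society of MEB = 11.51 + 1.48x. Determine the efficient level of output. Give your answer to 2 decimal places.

x* = 57.46

Social marginal cost = private MC − MEB = 20.19 + 1.05x.
Set SMC = demand: 20.19 + 1.05x = 101.79 - 0.37x → x* = 57.4648.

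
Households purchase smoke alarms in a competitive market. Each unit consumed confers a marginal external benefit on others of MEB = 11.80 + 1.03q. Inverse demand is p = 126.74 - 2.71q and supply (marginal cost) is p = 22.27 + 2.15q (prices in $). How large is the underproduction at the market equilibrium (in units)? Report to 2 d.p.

8.86 units

Market equilibrium (private): 22.27 + 2.15q = 126.74 - 2.71q → q_m = 21.4959.
Social marginal benefit = demand + MEB = 138.54 - 1.68q.
Set SMB = MC: 138.54 - 1.68q = 22.27 + 2.15q → q* = 30.3577.
Gap = |21.4959 − 30.3577| = 8.8618.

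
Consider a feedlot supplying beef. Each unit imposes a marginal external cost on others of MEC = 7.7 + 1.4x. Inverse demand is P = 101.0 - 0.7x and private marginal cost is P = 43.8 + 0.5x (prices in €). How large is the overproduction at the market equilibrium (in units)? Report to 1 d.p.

Market equilibrium (private): 43.8 + 0.5x = 101.0 - 0.7x → x_m = 47.6667.
Social marginal cost = private MC + MEC = 51.5 + 1.9x.
Set SMC = demand: 51.5 + 1.9x = 101.0 - 0.7x → x* = 19.0385.
Gap = |47.6667 − 19.0385| = 28.6282.

28.6 units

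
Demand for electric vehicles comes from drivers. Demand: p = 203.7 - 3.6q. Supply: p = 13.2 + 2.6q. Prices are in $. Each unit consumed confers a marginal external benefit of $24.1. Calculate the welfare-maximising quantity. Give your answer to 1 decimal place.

Social marginal benefit = demand + MEB = 227.8 - 3.6q.
Set SMB = MC: 227.8 - 3.6q = 13.2 + 2.6q → q* = 34.6129.

q* = 34.6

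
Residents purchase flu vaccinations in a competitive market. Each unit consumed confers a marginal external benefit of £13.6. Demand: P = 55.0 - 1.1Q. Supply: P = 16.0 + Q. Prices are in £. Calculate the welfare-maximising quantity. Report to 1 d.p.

Social marginal benefit = demand + MEB = 68.6 - 1.1Q.
Set SMB = MC: 68.6 - 1.1Q = 16.0 + Q → Q* = 25.0476.

Q* = 25.0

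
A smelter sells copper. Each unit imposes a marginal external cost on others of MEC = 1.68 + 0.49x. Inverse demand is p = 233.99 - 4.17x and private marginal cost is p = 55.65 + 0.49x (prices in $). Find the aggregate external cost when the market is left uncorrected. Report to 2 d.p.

$423.13

Market equilibrium (private): 55.65 + 0.49x = 233.99 - 4.17x → x_m = 38.2704.
Total external cost = ∫₀^{x_m} (1.68 + 0.49x) dx = 1.68×38.2704 + ½×0.49×38.2704² = 423.1270.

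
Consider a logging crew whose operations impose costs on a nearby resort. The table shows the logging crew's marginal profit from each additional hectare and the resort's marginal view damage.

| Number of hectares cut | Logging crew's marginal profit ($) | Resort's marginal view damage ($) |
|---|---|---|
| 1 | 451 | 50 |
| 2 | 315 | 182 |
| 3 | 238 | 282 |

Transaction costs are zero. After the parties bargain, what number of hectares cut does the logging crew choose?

2

Bargaining reaches the level where marginal profit last exceeds marginal view damage.
That holds through level 2 (315 ≥ 182) but not at 3 (238 < 282).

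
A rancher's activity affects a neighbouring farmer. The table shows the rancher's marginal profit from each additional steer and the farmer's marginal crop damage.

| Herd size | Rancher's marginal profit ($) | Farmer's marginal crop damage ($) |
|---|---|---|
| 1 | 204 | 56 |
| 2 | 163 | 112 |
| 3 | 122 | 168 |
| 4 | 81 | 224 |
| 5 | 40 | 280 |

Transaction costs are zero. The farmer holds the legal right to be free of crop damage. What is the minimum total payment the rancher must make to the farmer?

Efficient level: marginal profit ≥ marginal crop damage through level 2, so k* = 2.
With the farmer holding the right, the rancher must at least compensate total damage at k*: 56 + 112 = 168.

$168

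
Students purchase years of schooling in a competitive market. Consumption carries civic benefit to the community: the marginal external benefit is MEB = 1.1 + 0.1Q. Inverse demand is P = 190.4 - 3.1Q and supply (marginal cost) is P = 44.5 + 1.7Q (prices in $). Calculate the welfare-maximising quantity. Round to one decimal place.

Social marginal benefit = demand + MEB = 191.5 - 3.0Q.
Set SMB = MC: 191.5 - 3.0Q = 44.5 + 1.7Q → Q* = 31.2766.

Q* = 31.3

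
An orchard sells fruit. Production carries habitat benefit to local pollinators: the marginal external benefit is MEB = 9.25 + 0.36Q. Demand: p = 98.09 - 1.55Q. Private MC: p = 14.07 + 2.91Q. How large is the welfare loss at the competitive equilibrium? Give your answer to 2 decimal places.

DWL = 31.34

Market equilibrium (private): 14.07 + 2.91Q = 98.09 - 1.55Q → Q_m = 18.8386.
Social marginal cost = private MC − MEB = 4.82 + 2.55Q.
Set SMC = demand: 4.82 + 2.55Q = 98.09 - 1.55Q → Q* = 22.7488.
The welfare-loss triangle has base |Q_m − Q*| and height MEB(Q_m) (the vertical gap between SMC and demand is zero at Q* and MEB at Q_m).
DWL = ½ × 3.9102 × 16.0319 = 31.3440.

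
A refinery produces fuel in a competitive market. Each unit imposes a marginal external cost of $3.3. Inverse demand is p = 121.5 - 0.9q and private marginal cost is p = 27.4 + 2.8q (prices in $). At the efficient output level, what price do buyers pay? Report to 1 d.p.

P = $99.4

Social marginal cost = private MC + MEC = 30.7 + 2.8q.
Set SMC = demand: 30.7 + 2.8q = 121.5 - 0.9q → q* = 24.5405.
Consumer price on the demand curve at q*: 121.5 − 0.9×24.5405 = 99.4136.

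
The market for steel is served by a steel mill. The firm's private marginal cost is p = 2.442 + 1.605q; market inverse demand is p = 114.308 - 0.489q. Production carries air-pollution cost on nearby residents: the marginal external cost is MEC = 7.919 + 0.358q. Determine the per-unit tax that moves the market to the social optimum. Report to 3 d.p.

Social marginal cost = private MC + MEC = 10.361 + 1.963q.
Set SMC = demand: 10.361 + 1.963q = 114.308 - 0.489q → q* = 42.3927.
The Pigouvian tax equals MEC at q*: 7.919 + 0.358×42.3927 = 23.0956.

tax = 23.096 per unit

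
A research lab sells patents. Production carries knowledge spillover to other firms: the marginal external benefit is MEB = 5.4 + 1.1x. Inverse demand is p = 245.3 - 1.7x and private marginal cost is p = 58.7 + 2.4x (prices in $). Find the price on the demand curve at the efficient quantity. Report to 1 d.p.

P = $136.5

Social marginal cost = private MC − MEB = 53.3 + 1.3x.
Set SMC = demand: 53.3 + 1.3x = 245.3 - 1.7x → x* = 64.0000.
Consumer price on the demand curve at x*: 245.3 − 1.7×64.0000 = 136.5000.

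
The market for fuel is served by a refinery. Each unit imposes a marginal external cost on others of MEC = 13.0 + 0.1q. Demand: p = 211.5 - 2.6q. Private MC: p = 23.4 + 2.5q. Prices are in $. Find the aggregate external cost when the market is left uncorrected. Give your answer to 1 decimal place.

Market equilibrium (private): 23.4 + 2.5q = 211.5 - 2.6q → q_m = 36.8824.
Total external cost = ∫₀^{q_m} (13.0 + 0.1q) dq = 13.0×36.8824 + ½×0.1×36.8824² = 547.4868.

$547.5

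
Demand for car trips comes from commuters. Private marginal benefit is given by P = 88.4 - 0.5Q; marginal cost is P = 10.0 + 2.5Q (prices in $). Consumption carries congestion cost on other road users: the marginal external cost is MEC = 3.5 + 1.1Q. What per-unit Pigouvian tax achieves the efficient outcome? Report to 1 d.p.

Social marginal benefit = demand − MEC = 84.9 - 1.6Q.
Set SMB = MC: 84.9 - 1.6Q = 10.0 + 2.5Q → Q* = 18.2683.
The Pigouvian tax equals MEC at Q*: 3.5 + 1.1×18.2683 = 23.5951.

tax = $23.6 per unit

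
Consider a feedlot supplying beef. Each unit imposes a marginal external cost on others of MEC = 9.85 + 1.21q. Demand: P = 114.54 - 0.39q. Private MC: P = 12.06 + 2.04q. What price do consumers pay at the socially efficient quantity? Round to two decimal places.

Social marginal cost = private MC + MEC = 21.91 + 3.25q.
Set SMC = demand: 21.91 + 3.25q = 114.54 - 0.39q → q* = 25.4478.
Consumer price on the demand curve at q*: 114.54 − 0.39×25.4478 = 104.6154.

P = 104.62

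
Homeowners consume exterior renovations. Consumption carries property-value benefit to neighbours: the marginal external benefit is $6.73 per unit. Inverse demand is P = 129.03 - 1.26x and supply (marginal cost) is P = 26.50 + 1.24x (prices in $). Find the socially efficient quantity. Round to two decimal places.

Social marginal benefit = demand + MEB = 135.76 - 1.26x.
Set SMB = MC: 135.76 - 1.26x = 26.50 + 1.24x → x* = 43.7040.

x* = 43.70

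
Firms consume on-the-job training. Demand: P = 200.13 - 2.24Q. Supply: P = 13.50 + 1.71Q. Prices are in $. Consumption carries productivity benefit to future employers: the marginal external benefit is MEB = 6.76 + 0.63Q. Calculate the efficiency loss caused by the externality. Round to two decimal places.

Market equilibrium (private): 13.50 + 1.71Q = 200.13 - 2.24Q → Q_m = 47.2481.
Social marginal benefit = demand + MEB = 206.89 - 1.61Q.
Set SMB = MC: 206.89 - 1.61Q = 13.50 + 1.71Q → Q* = 58.2500.
The welfare-loss triangle has base |Q_m − Q*| and height MEB(Q_m) (the vertical gap between SMB and MC is zero at Q* and MEB at Q_m).
DWL = ½ × 11.0019 × 36.5263 = 200.9293.

DWL = $200.93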